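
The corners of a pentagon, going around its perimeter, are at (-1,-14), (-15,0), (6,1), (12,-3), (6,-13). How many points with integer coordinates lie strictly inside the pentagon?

The shoelace formula gives twice the area as |((-1)·0 − (-15)·(-14)) + ((-15)·1 − 6·0) + (6·(-3) − 12·1) + (12·(-13) − 6·(-3)) + (6·(-14) − (-1)·(-13))| = 490, so the area is 245.
Along each edge there are gcd(|Δx|,|Δy|)+1 lattice points, so counting each shared vertex once the boundary has gcd(14,14) + gcd(21,1) + gcd(6,4) + gcd(6,10) + gcd(7,1) = 14+1+2+2+1 = 20.
By Pick's theorem A = I + B/2 − 1, so I = 245 − 20/2 + 1 = 236.

236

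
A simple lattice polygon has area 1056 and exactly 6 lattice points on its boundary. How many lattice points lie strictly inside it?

From Pick's theorem, I = A − B/2 + 1 = 1056 − 6/2 + 1 = 1054.

1054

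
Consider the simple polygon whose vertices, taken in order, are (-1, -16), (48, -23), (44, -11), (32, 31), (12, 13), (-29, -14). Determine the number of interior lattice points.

By the shoelace formula, twice the signed area is |((-1)·(-23) − 48·(-16)) + (48·(-11) − 44·(-23)) + (44·31 − 32·(-11)) + (32·13 − 12·31) + (12·(-14) − (-29)·13) + ((-29)·(-16) − (-1)·(-14))| = 3694, so the area is 1847.
The number of boundary lattice points is Σ gcd(|Δx|,|Δy|) = gcd(49,7) + gcd(4,12) + gcd(12,42) + gcd(20,18) + gcd(41,27) + gcd(28,2) = 7+4+6+2+1+2 = 22.
Pick's theorem gives I = A − B/2 + 1 = 1847 − 22/2 + 1 = 1837.

1837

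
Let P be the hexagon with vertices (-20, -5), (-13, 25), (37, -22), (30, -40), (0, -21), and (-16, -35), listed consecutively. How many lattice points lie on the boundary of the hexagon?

8

Along each edge there are gcd(|Δx|,|Δy|)+1 lattice points, so counting each shared vertex once the boundary has gcd(7,30) + gcd(50,47) + gcd(7,18) + gcd(30,19) + gcd(16,14) + gcd(4,30) = 1+1+1+1+2+2 = 8.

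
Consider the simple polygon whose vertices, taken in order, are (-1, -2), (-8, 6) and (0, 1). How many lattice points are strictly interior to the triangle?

The shoelace formula gives twice the area as |[(-1)·6 − (-8)·(-2)] + [(-8)·1 − 0·6] + [0·(-2) − (-1)·1]| = 29, so the area is 29/2.
The number of boundary lattice points is Σ gcd(|Δx|,|Δy|) = gcd(7,8) + gcd(8,5) + gcd(1,3) = 1+1+1 = 3.
Pick's theorem gives I = A − B/2 + 1 = 29/2 − 3/2 + 1 = 14.

14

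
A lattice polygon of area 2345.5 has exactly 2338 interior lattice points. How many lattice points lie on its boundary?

Pick's theorem gives A = I + B/2 − 1, so B = 2(A − I + 1) = 2(2345.5 − 2338 + 1) = 17.

17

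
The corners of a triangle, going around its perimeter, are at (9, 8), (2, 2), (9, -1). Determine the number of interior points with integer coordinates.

27

By the shoelace formula, twice the signed area is |(9·2 − 2·8) + (2·(-1) − 9·2) + (9·8 − 9·(-1))| = 63, so the area is 31.5.
The number of boundary lattice points is Σ gcd(|Δx|,|Δy|) = gcd(7,6) + gcd(7,3) + gcd(0,9) = 1+1+9 = 11.
By Pick's theorem A = I + B/2 − 1, so I = 31.5 − 11/2 + 1 = 27.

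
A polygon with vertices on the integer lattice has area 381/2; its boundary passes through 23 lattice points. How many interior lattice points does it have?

180

Pick's theorem A = I + B/2 − 1 rearranges to I = A − B/2 + 1 = 381/2 − 23/2 + 1 = 180.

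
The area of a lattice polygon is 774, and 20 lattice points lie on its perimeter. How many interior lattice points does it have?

Pick's theorem A = I + B/2 − 1 rearranges to I = A − B/2 + 1 = 774 − 20/2 + 1 = 765.

765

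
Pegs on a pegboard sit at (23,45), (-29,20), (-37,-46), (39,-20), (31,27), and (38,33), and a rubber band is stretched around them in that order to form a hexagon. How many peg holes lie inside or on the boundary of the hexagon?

The shoelace formula gives twice the area as |(23·20 − (-29)·45) + ((-29)·(-46) − (-37)·20) + ((-37)·(-20) − 39·(-46)) + (39·27 − 31·(-20)) + (31·33 − 38·27) + (38·45 − 23·33)| = 8994, so the area is 4497.
The number of boundary lattice points is Σ gcd(|Δx|,|Δy|) = gcd(52,25) + gcd(8,66) + gcd(76,26) + gcd(8,47) + gcd(7,6) + gcd(15,12) = 1+2+2+1+1+3 = 10.
Pick's theorem gives I = A − B/2 + 1 = 4497 − 10/2 + 1 = 4493, so the closed region contains I + B = 4493 + 10 = 4503 lattice points.

4503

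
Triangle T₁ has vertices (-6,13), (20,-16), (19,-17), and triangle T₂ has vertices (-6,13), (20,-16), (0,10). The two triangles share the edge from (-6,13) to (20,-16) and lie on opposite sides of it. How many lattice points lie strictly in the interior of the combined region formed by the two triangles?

The union is the simple quadrilateral with vertices (-6,13), (19,-17), (20,-16), (0,10) in order.
By the shoelace formula, twice the signed area is |[(-6)·(-17) − 19·13] + [19·(-16) − 20·(-17)] + [20·10 − 0·(-16)] + [0·13 − (-6)·10]| = 151, so the area is 75.5.
The number of boundary lattice points is Σ gcd(|Δx|,|Δy|) = gcd(25,30) + gcd(1,1) + gcd(20,26) + gcd(6,3) = 5+1+2+3 = 11.
By Pick's theorem I = A − B/2 + 1 = 75.5 − 11/2 + 1 = 71.

71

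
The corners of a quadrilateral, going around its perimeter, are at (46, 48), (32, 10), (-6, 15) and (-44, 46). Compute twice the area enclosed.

By the shoelace formula, twice the signed area is |(46·10 − 32·48) + (32·15 − (-6)·10) + ((-6)·46 − (-44)·15) + ((-44)·48 − 46·46)| = 4380, so the area is 2190.

4380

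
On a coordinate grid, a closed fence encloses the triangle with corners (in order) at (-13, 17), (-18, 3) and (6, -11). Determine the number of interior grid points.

202

The shoelace formula gives twice the area as |((-13)·3 − (-18)·17) + ((-18)·(-11) − 6·3) + (6·17 − (-13)·(-11))| = 406, so the area is 203.
The number of boundary lattice points is Σ gcd(|Δx|,|Δy|) = gcd(5,14) + gcd(24,14) + gcd(19,28) = 1+2+1 = 4.
By Pick's theorem A = I + B/2 − 1, so I = 203 − 4/2 + 1 = 202.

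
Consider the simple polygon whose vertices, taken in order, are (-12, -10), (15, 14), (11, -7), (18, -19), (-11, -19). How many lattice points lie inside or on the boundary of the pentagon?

533

The shoelace formula gives twice the area as |[(-12)·14 − 15·(-10)] + [15·(-7) − 11·14] + [11·(-19) − 18·(-7)] + [18·(-19) − (-11)·(-19)] + [(-11)·(-10) − (-12)·(-19)]| = 1029, so the area is 1029/2.
Summing gcd(|Δx|,|Δy|) over the edges gives the boundary count: gcd(27,24) + gcd(4,21) + gcd(7,12) + gcd(29,0) + gcd(1,9) = 3+1+1+29+1 = 35.
Pick's theorem gives I = A − B/2 + 1 = 1029/2 − 35/2 + 1 = 498, so the closed region contains I + B = 498 + 35 = 533 lattice points.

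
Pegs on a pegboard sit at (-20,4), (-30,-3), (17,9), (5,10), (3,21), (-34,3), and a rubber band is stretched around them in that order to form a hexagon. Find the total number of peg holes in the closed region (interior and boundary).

408

The shoelace formula gives twice the area as |[(-20)·(-3) − (-30)·4] + [(-30)·9 − 17·(-3)] + [17·10 − 5·9] + [5·21 − 3·10] + [3·3 − (-34)·21] + [(-34)·4 − (-20)·3]| = 808, so the area is 404.
The number of boundary lattice points is Σ gcd(|Δx|,|Δy|) = gcd(10,7) + gcd(47,12) + gcd(12,1) + gcd(2,11) + gcd(37,18) + gcd(14,1) = 1+1+1+1+1+1 = 6.
Pick's theorem gives I = A − B/2 + 1 = 404 − 6/2 + 1 = 402, so the closed region contains I + B = 402 + 6 = 408 lattice points.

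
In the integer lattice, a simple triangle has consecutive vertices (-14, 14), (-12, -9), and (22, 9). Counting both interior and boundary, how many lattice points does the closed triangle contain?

The shoelace formula gives twice the area as |[(-14)·(-9) − (-12)·14] + [(-12)·9 − 22·(-9)] + [22·14 − (-14)·9]| = 818, so the area is 409.
Summing gcd(|Δx|,|Δy|) over the edges gives the boundary count: gcd(2,23) + gcd(34,18) + gcd(36,5) = 1+2+1 = 4.
Pick's theorem gives I = A − B/2 + 1 = 409 − 4/2 + 1 = 408, so the closed region contains I + B = 408 + 4 = 412 lattice points.

412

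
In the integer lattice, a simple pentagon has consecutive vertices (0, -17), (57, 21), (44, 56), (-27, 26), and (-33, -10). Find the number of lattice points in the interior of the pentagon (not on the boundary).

The shoelace formula gives twice the area as |(0·21 − 57·(-17)) + (57·56 − 44·21) + (44·26 − (-27)·56) + ((-27)·(-10) − (-33)·26) + ((-33)·(-17) − 0·(-10))| = 7582, so the area is 3791.
The number of boundary lattice points is Σ gcd(|Δx|,|Δy|) = gcd(57,38) + gcd(13,35) + gcd(71,30) + gcd(6,36) + gcd(33,7) = 19+1+1+6+1 = 28.
By Pick's theorem A = I + B/2 − 1, so I = 3791 − 28/2 + 1 = 3778.

3778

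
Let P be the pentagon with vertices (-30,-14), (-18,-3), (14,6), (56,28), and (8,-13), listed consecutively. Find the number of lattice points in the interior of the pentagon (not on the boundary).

The shoelace formula gives twice the area as |((-30)·(-3) − (-18)·(-14)) + ((-18)·6 − 14·(-3)) + (14·28 − 56·6) + (56·(-13) − 8·28) + (8·(-14) − (-30)·(-13))| = 1626, so the area is 813.
Along each edge there are gcd(|Δx|,|Δy|)+1 lattice points, so counting each shared vertex once the boundary has gcd(12,11) + gcd(32,9) + gcd(42,22) + gcd(48,41) + gcd(38,1) = 1+1+2+1+1 = 6.
Pick's theorem gives I = A − B/2 + 1 = 813 − 6/2 + 1 = 811.

811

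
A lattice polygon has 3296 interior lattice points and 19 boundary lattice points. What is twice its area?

By Pick's theorem, A = I + B/2 − 1 = 3296 + 19/2 − 1 = 6609/2.
Hence 2A = 6609.

6609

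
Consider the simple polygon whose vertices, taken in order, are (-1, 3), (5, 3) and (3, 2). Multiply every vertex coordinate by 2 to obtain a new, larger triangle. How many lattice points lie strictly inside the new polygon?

Using the shoelace formula, 2A = |[(-1)·3 − 5·3] + [5·2 − 3·3] + [3·3 − (-1)·2]| = 6, so the area is 3.
Along each edge there are gcd(|Δx|,|Δy|)+1 lattice points, so counting each shared vertex once the boundary has gcd(6,0) + gcd(2,1) + gcd(4,1) = 6+1+1 = 8.
Scaling by 2 multiplies the area by 2² = 4 (so the new area is 12) and multiplies the boundary lattice-point count by 2, giving 16.
By Pick's theorem, the interior count of the dilated polygon is 12 − 16/2 + 1 = 5.

5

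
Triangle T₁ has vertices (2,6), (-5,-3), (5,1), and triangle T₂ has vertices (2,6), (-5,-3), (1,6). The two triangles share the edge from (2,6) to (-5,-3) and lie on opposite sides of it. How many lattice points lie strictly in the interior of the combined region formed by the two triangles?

The union is the simple quadrilateral with vertices (2,6), (5,1), (-5,-3), (1,6) in order.
The shoelace formula gives twice the area as |[2·1 − 5·6] + [5·(-3) − (-5)·1] + [(-5)·6 − 1·(-3)] + [1·6 − 2·6]| = 71, so the area is 71/2.
Summing gcd(|Δx|,|Δy|) over the edges gives the boundary count: gcd(3,5) + gcd(10,4) + gcd(6,9) + gcd(1,0) = 1+2+3+1 = 7.
By Pick's theorem I = A − B/2 + 1 = 71/2 − 7/2 + 1 = 33.

33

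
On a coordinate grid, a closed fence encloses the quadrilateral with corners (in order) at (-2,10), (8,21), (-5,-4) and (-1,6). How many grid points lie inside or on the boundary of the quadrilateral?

44

By the shoelace formula, twice the signed area is |((-2)·21 − 8·10) + (8·(-4) − (-5)·21) + ((-5)·6 − (-1)·(-4)) + ((-1)·10 − (-2)·6)| = 81, so the area is 40.5.
Along each edge there are gcd(|Δx|,|Δy|)+1 lattice points, so counting each shared vertex once the boundary has gcd(10,11) + gcd(13,25) + gcd(4,10) + gcd(1,4) = 1+1+2+1 = 5.
Pick's theorem gives I = A − B/2 + 1 = 40.5 − 5/2 + 1 = 39, so the closed region contains I + B = 39 + 5 = 44 lattice points.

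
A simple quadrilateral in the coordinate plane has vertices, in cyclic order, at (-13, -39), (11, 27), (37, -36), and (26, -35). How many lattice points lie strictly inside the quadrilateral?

1569

Using the shoelace formula, 2A = |((-13)·27 − 11·(-39)) + (11·(-36) − 37·27) + (37·(-35) − 26·(-36)) + (26·(-39) − (-13)·(-35))| = 3145, so the area is 3145/2.
Summing gcd(|Δx|,|Δy|) over the edges gives the boundary count: gcd(24,66) + gcd(26,63) + gcd(11,1) + gcd(39,4) = 6+1+1+1 = 9.
By Pick's theorem A = I + B/2 − 1, so I = 3145/2 − 9/2 + 1 = 1569.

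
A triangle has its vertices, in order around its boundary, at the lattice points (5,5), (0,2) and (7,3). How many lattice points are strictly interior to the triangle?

7

Using the shoelace formula, 2A = |(5·2 − 0·5) + (0·3 − 7·2) + (7·5 − 5·3)| = 16, so the area is 8.
Summing gcd(|Δx|,|Δy|) over the edges gives the boundary count: gcd(5,3) + gcd(7,1) + gcd(2,2) = 1+1+2 = 4.
Pick's theorem gives I = A − B/2 + 1 = 8 − 4/2 + 1 = 7.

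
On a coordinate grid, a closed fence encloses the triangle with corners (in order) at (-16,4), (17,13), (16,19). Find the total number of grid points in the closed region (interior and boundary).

By the shoelace formula, twice the signed area is |[(-16)·13 − 17·4] + [17·19 − 16·13] + [16·4 − (-16)·19]| = 207, so the area is 207/2.
Summing gcd(|Δx|,|Δy|) over the edges gives the boundary count: gcd(33,9) + gcd(1,6) + gcd(32,15) = 3+1+1 = 5.
Pick's theorem gives I = A − B/2 + 1 = 207/2 − 5/2 + 1 = 102, so the closed region contains I + B = 102 + 5 = 107 lattice points.

107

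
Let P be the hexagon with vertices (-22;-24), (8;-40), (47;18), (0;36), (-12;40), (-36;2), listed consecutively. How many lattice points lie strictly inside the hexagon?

3767

By the shoelace formula, twice the signed area is |((-22)·(-40) − 8·(-24)) + (8·18 − 47·(-40)) + (47·36 − 0·18) + (0·40 − (-12)·36) + ((-12)·2 − (-36)·40) + ((-36)·(-24) − (-22)·2)| = 7544, so the area is 3772.
Along each edge there are gcd(|Δx|,|Δy|)+1 lattice points, so counting each shared vertex once the boundary has gcd(30,16) + gcd(39,58) + gcd(47,18) + gcd(12,4) + gcd(24,38) + gcd(14,26) = 2+1+1+4+2+2 = 12.
By Pick's theorem A = I + B/2 − 1, so I = 3772 − 12/2 + 1 = 3767.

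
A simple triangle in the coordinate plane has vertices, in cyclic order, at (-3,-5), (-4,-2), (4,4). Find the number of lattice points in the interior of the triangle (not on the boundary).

The shoelace formula gives twice the area as |[(-3)·(-2) − (-4)·(-5)] + [(-4)·4 − 4·(-2)] + [4·(-5) − (-3)·4]| = 30, so the area is 15.
Summing gcd(|Δx|,|Δy|) over the edges gives the boundary count: gcd(1,3) + gcd(8,6) + gcd(7,9) = 1+2+1 = 4.
Pick's theorem gives I = A − B/2 + 1 = 15 − 4/2 + 1 = 14.

14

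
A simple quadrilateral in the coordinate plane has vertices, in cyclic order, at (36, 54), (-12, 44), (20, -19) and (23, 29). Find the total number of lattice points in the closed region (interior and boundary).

The shoelace formula gives twice the area as |(36·44 − (-12)·54) + ((-12)·(-19) − 20·44) + (20·29 − 23·(-19)) + (23·54 − 36·29)| = 2795, so the area is 2795/2.
Along each edge there are gcd(|Δx|,|Δy|)+1 lattice points, so counting each shared vertex once the boundary has gcd(48,10) + gcd(32,63) + gcd(3,48) + gcd(13,25) = 2+1+3+1 = 7.
Pick's theorem gives I = A − B/2 + 1 = 2795/2 − 7/2 + 1 = 1395, so the closed region contains I + B = 1395 + 7 = 1402 lattice points.

1402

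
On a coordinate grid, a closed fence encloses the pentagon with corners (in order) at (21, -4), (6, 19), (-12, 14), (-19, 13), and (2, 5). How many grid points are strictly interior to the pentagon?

The shoelace formula gives twice the area as |[21·19 − 6·(-4)] + [6·14 − (-12)·19] + [(-12)·13 − (-19)·14] + [(-19)·5 − 2·13] + [2·(-4) − 21·5]| = 611, so the area is 305.5.
Summing gcd(|Δx|,|Δy|) over the edges gives the boundary count: gcd(15,23) + gcd(18,5) + gcd(7,1) + gcd(21,8) + gcd(19,9) = 1+1+1+1+1 = 5.
Pick's theorem gives I = A − B/2 + 1 = 305.5 − 5/2 + 1 = 304.

304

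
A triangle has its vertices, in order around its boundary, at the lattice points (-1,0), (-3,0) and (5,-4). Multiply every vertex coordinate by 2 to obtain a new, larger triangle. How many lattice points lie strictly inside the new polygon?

By the shoelace formula, twice the signed area is |((-1)·0 − (-3)·0) + ((-3)·(-4) − 5·0) + (5·0 − (-1)·(-4))| = 8, so the area is 4.
The number of boundary lattice points is Σ gcd(|Δx|,|Δy|) = gcd(2,0) + gcd(8,4) + gcd(6,4) = 2+4+2 = 8.
Scaling by 2 multiplies the area by 2² = 4 (so the new area is 16) and multiplies the boundary lattice-point count by 2, giving 16.
By Pick's theorem, the interior count of the dilated polygon is 16 − 16/2 + 1 = 9.

9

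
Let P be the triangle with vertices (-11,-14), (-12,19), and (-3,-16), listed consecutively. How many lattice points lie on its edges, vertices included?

The number of boundary lattice points is Σ gcd(|Δx|,|Δy|) = gcd(1,33) + gcd(9,35) + gcd(8,2) = 1+1+2 = 4.

4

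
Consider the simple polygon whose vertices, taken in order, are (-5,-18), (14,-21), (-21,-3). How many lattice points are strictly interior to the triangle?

118

Using the shoelace formula, 2A = |[(-5)·(-21) − 14·(-18)] + [14·(-3) − (-21)·(-21)] + [(-21)·(-18) − (-5)·(-3)]| = 237, so the area is 118.5.
Summing gcd(|Δx|,|Δy|) over the edges gives the boundary count: gcd(19,3) + gcd(35,18) + gcd(16,15) = 1+1+1 = 3.
Pick's theorem gives I = A − B/2 + 1 = 118.5 − 3/2 + 1 = 118.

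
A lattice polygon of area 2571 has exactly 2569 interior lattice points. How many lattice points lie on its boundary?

Pick's theorem gives A = I + B/2 − 1, so B = 2(A − I + 1) = 2(2571 − 2569 + 1) = 6.

6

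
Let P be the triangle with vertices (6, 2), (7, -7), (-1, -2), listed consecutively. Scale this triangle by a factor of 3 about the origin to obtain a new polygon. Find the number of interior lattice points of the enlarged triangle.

298

The shoelace formula gives twice the area as |[6·(-7) − 7·2] + [7·(-2) − (-1)·(-7)] + [(-1)·2 − 6·(-2)]| = 67, so the area is 67/2.
Summing gcd(|Δx|,|Δy|) over the edges gives the boundary count: gcd(1,9) + gcd(8,5) + gcd(7,4) = 1+1+1 = 3.
Scaling by 3 multiplies the area by 3² = 9 (so the new area is 301.5) and multiplies the boundary lattice-point count by 3, giving 9.
By Pick's theorem, the interior count of the dilated polygon is 301.5 − 9/2 + 1 = 298.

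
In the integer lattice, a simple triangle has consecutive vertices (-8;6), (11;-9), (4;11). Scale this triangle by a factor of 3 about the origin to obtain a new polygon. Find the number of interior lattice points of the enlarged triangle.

1234

The shoelace formula gives twice the area as |[(-8)·(-9) − 11·6] + [11·11 − 4·(-9)] + [4·6 − (-8)·11]| = 275, so the area is 275/2.
Summing gcd(|Δx|,|Δy|) over the edges gives the boundary count: gcd(19,15) + gcd(7,20) + gcd(12,5) = 1+1+1 = 3.
Scaling by 3 multiplies the area by 3² = 9 (so the new area is 1237.5) and multiplies the boundary lattice-point count by 3, giving 9.
By Pick's theorem, the interior count of the dilated polygon is 1237.5 − 9/2 + 1 = 1234.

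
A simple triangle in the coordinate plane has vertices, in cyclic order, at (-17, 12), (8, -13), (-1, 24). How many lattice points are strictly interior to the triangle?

336

Using the shoelace formula, 2A = |[(-17)·(-13) − 8·12] + [8·24 − (-1)·(-13)] + [(-1)·12 − (-17)·24]| = 700, so the area is 350.
Summing gcd(|Δx|,|Δy|) over the edges gives the boundary count: gcd(25,25) + gcd(9,37) + gcd(16,12) = 25+1+4 = 30.
Pick's theorem gives I = A − B/2 + 1 = 350 − 30/2 + 1 = 336.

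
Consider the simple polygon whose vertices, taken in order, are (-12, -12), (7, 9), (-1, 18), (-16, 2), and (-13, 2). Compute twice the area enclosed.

571

Using the shoelace formula, 2A = |((-12)·9 − 7·(-12)) + (7·18 − (-1)·9) + ((-1)·2 − (-16)·18) + ((-16)·2 − (-13)·2) + ((-13)·(-12) − (-12)·2)| = 571, so the area is 285.5.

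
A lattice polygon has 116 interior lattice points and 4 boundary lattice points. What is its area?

117

Pick's theorem states A = I + B/2 − 1, so A = 116 + 4/2 − 1 = 117.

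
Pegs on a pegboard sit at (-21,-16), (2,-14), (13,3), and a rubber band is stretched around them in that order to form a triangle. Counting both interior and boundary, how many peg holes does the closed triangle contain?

By the shoelace formula, twice the signed area is |((-21)·(-14) − 2·(-16)) + (2·3 − 13·(-14)) + (13·(-16) − (-21)·3)| = 369, so the area is 184.5.
Summing gcd(|Δx|,|Δy|) over the edges gives the boundary count: gcd(23,2) + gcd(11,17) + gcd(34,19) = 1+1+1 = 3.
Pick's theorem gives I = A − B/2 + 1 = 184.5 − 3/2 + 1 = 184, so the closed region contains I + B = 184 + 3 = 187 lattice points.

187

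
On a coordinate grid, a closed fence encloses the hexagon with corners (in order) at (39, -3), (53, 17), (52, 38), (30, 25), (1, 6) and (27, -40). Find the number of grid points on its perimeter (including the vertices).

8

Along each edge there are gcd(|Δx|,|Δy|)+1 lattice points, so counting each shared vertex once the boundary has gcd(14,20) + gcd(1,21) + gcd(22,13) + gcd(29,19) + gcd(26,46) + gcd(12,37) = 2+1+1+1+2+1 = 8.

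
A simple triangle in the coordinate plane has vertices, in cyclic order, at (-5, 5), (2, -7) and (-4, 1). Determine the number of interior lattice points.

The shoelace formula gives twice the area as |((-5)·(-7) − 2·5) + (2·1 − (-4)·(-7)) + ((-4)·5 − (-5)·1)| = 16, so the area is 8.
Along each edge there are gcd(|Δx|,|Δy|)+1 lattice points, so counting each shared vertex once the boundary has gcd(7,12) + gcd(6,8) + gcd(1,4) = 1+2+1 = 4.
Pick's theorem gives I = A − B/2 + 1 = 8 − 4/2 + 1 = 7.

7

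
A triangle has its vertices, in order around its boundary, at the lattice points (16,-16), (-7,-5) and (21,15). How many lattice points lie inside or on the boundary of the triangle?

Using the shoelace formula, 2A = |(16·(-5) − (-7)·(-16)) + ((-7)·15 − 21·(-5)) + (21·(-16) − 16·15)| = 768, so the area is 384.
The number of boundary lattice points is Σ gcd(|Δx|,|Δy|) = gcd(23,11) + gcd(28,20) + gcd(5,31) = 1+4+1 = 6.
Pick's theorem gives I = A − B/2 + 1 = 384 − 6/2 + 1 = 382, so the closed region contains I + B = 382 + 6 = 388 lattice points.

388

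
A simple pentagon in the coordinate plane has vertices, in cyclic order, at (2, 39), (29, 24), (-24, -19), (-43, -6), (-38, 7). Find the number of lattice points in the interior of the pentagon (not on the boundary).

By the shoelace formula, twice the signed area is |(2·24 − 29·39) + (29·(-19) − (-24)·24) + ((-24)·(-6) − (-43)·(-19)) + ((-43)·7 − (-38)·(-6)) + ((-38)·39 − 2·7)| = 3756, so the area is 1878.
Summing gcd(|Δx|,|Δy|) over the edges gives the boundary count: gcd(27,15) + gcd(53,43) + gcd(19,13) + gcd(5,13) + gcd(40,32) = 3+1+1+1+8 = 14.
By Pick's theorem A = I + B/2 − 1, so I = 1878 − 14/2 + 1 = 1872.

1872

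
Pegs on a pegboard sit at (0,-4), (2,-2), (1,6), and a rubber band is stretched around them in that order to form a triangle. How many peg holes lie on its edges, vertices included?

4

Along each edge there are gcd(|Δx|,|Δy|)+1 lattice points, so counting each shared vertex once the boundary has gcd(2,2) + gcd(1,8) + gcd(1,10) = 2+1+1 = 4.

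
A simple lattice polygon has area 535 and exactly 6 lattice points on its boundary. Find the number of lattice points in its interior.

From Pick's theorem, I = A − B/2 + 1 = 535 − 6/2 + 1 = 533.

533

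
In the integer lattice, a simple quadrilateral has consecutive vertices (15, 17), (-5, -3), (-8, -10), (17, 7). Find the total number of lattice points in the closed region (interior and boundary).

The shoelace formula gives twice the area as |(15·(-3) − (-5)·17) + ((-5)·(-10) − (-8)·(-3)) + ((-8)·7 − 17·(-10)) + (17·17 − 15·7)| = 364, so the area is 182.
The number of boundary lattice points is Σ gcd(|Δx|,|Δy|) = gcd(20,20) + gcd(3,7) + gcd(25,17) + gcd(2,10) = 20+1+1+2 = 24.
Pick's theorem gives I = A − B/2 + 1 = 182 − 24/2 + 1 = 171, so the closed region contains I + B = 171 + 24 = 195 lattice points.

195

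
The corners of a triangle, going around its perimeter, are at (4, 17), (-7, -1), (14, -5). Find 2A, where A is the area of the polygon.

By the shoelace formula, twice the signed area is |[4·(-1) − (-7)·17] + [(-7)·(-5) − 14·(-1)] + [14·17 − 4·(-5)]| = 422, so the area is 211.

422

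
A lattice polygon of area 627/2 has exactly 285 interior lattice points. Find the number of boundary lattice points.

Pick's theorem gives A = I + B/2 − 1, so B = 2(A − I + 1) = 2(627/2 − 285 + 1) = 59.

59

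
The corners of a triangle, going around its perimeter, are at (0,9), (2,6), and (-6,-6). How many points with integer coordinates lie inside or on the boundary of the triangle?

29

By the shoelace formula, twice the signed area is |[0·6 − 2·9] + [2·(-6) − (-6)·6] + [(-6)·9 − 0·(-6)]| = 48, so the area is 24.
Along each edge there are gcd(|Δx|,|Δy|)+1 lattice points, so counting each shared vertex once the boundary has gcd(2,3) + gcd(8,12) + gcd(6,15) = 1+4+3 = 8.
Pick's theorem gives I = A − B/2 + 1 = 24 − 8/2 + 1 = 21, so the closed region contains I + B = 21 + 8 = 29 lattice points.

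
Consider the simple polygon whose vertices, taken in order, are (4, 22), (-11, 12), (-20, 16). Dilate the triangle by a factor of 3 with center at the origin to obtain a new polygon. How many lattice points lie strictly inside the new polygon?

The shoelace formula gives twice the area as |(4·12 − (-11)·22) + ((-11)·16 − (-20)·12) + ((-20)·22 − 4·16)| = 150, so the area is 75.
Summing gcd(|Δx|,|Δy|) over the edges gives the boundary count: gcd(15,10) + gcd(9,4) + gcd(24,6) = 5+1+6 = 12.
Scaling by 3 multiplies the area by 3² = 9 (so the new area is 675) and multiplies the boundary lattice-point count by 3, giving 36.
By Pick's theorem, the interior count of the dilated polygon is 675 − 36/2 + 1 = 658.

658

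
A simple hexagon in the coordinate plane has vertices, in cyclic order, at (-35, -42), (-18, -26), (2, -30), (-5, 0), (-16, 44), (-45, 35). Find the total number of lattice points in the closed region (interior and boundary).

By the shoelace formula, twice the signed area is |[(-35)·(-26) − (-18)·(-42)] + [(-18)·(-30) − 2·(-26)] + [2·0 − (-5)·(-30)] + [(-5)·44 − (-16)·0] + [(-16)·35 − (-45)·44] + [(-45)·(-42) − (-35)·35]| = 4911, so the area is 2455.5.
Along each edge there are gcd(|Δx|,|Δy|)+1 lattice points, so counting each shared vertex once the boundary has gcd(17,16) + gcd(20,4) + gcd(7,30) + gcd(11,44) + gcd(29,9) + gcd(10,77) = 1+4+1+11+1+1 = 19.
Pick's theorem gives I = A − B/2 + 1 = 2455.5 − 19/2 + 1 = 2447, so the closed region contains I + B = 2447 + 19 = 2466 lattice points.

2466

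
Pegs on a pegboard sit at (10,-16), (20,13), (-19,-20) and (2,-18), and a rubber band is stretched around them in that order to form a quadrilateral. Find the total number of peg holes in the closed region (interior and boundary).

By the shoelace formula, twice the signed area is |(10·13 − 20·(-16)) + (20·(-20) − (-19)·13) + ((-19)·(-18) − 2·(-20)) + (2·(-16) − 10·(-18))| = 827, so the area is 827/2.
Along each edge there are gcd(|Δx|,|Δy|)+1 lattice points, so counting each shared vertex once the boundary has gcd(10,29) + gcd(39,33) + gcd(21,2) + gcd(8,2) = 1+3+1+2 = 7.
Pick's theorem gives I = A − B/2 + 1 = 827/2 − 7/2 + 1 = 411, so the closed region contains I + B = 411 + 7 = 418 lattice points.

418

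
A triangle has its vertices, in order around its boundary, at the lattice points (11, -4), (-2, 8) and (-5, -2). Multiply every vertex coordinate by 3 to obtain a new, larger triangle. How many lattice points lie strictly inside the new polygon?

742

Using the shoelace formula, 2A = |[11·8 − (-2)·(-4)] + [(-2)·(-2) − (-5)·8] + [(-5)·(-4) − 11·(-2)]| = 166, so the area is 83.
Along each edge there are gcd(|Δx|,|Δy|)+1 lattice points, so counting each shared vertex once the boundary has gcd(13,12) + gcd(3,10) + gcd(16,2) = 1+1+2 = 4.
Scaling by 3 multiplies the area by 3² = 9 (so the new area is 747) and multiplies the boundary lattice-point count by 3, giving 12.
By Pick's theorem, the interior count of the dilated polygon is 747 − 12/2 + 1 = 742.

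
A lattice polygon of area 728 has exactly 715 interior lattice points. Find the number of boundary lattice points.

28

Pick's theorem gives A = I + B/2 − 1, so B = 2(A − I + 1) = 2(728 − 715 + 1) = 28.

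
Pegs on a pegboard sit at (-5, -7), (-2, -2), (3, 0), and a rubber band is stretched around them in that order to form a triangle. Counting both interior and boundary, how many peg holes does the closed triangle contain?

The shoelace formula gives twice the area as |((-5)·(-2) − (-2)·(-7)) + ((-2)·0 − 3·(-2)) + (3·(-7) − (-5)·0)| = 19, so the area is 19/2.
Along each edge there are gcd(|Δx|,|Δy|)+1 lattice points, so counting each shared vertex once the boundary has gcd(3,5) + gcd(5,2) + gcd(8,7) = 1+1+1 = 3.
Pick's theorem gives I = A − B/2 + 1 = 19/2 − 3/2 + 1 = 9, so the closed region contains I + B = 9 + 3 = 12 lattice points.

12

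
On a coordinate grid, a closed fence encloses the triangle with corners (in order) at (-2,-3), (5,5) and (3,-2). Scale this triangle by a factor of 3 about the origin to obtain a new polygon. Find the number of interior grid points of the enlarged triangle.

145

By the shoelace formula, twice the signed area is |[(-2)·5 − 5·(-3)] + [5·(-2) − 3·5] + [3·(-3) − (-2)·(-2)]| = 33, so the area is 16.5.
The number of boundary lattice points is Σ gcd(|Δx|,|Δy|) = gcd(7,8) + gcd(2,7) + gcd(5,1) = 1+1+1 = 3.
Scaling by 3 multiplies the area by 3² = 9 (so the new area is 297/2) and multiplies the boundary lattice-point count by 3, giving 9.
By Pick's theorem, the interior count of the dilated polygon is 297/2 − 9/2 + 1 = 145.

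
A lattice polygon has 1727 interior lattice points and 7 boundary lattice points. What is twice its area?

3459

By Pick's theorem, A = I + B/2 − 1 = 1727 + 7/2 − 1 = 3459/2.
Hence 2A = 3459.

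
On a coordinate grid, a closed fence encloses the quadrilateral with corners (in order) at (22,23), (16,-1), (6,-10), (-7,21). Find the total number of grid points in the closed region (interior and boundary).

The shoelace formula gives twice the area as |(22·(-1) − 16·23) + (16·(-10) − 6·(-1)) + (6·21 − (-7)·(-10)) + ((-7)·23 − 22·21)| = 1111, so the area is 555.5.
Summing gcd(|Δx|,|Δy|) over the edges gives the boundary count: gcd(6,24) + gcd(10,9) + gcd(13,31) + gcd(29,2) = 6+1+1+1 = 9.
Pick's theorem gives I = A − B/2 + 1 = 555.5 − 9/2 + 1 = 552, so the closed region contains I + B = 552 + 9 = 561 lattice points.

561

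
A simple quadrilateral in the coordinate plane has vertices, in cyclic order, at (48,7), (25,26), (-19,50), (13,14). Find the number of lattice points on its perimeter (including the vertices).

16

Summing gcd(|Δx|,|Δy|) over the edges gives the boundary count: gcd(23,19) + gcd(44,24) + gcd(32,36) + gcd(35,7) = 1+4+4+7 = 16.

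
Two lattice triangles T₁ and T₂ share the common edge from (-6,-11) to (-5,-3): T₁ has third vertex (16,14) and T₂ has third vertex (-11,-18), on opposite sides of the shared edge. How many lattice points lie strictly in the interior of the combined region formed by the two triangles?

The union is the simple quadrilateral with vertices (-6,-11), (16,14), (-5,-3), (-11,-18) in order.
Using the shoelace formula, 2A = |[(-6)·14 − 16·(-11)] + [16·(-3) − (-5)·14] + [(-5)·(-18) − (-11)·(-3)] + [(-11)·(-11) − (-6)·(-18)]| = 184, so the area is 92.
The number of boundary lattice points is Σ gcd(|Δx|,|Δy|) = gcd(22,25) + gcd(21,17) + gcd(6,15) + gcd(5,7) = 1+1+3+1 = 6.
By Pick's theorem I = A − B/2 + 1 = 92 − 6/2 + 1 = 90.

90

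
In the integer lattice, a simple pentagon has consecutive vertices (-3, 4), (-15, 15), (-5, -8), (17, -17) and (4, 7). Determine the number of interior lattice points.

326

Using the shoelace formula, 2A = |((-3)·15 − (-15)·4) + ((-15)·(-8) − (-5)·15) + ((-5)·(-17) − 17·(-8)) + (17·7 − 4·(-17)) + (4·4 − (-3)·7)| = 655, so the area is 655/2.
The number of boundary lattice points is Σ gcd(|Δx|,|Δy|) = gcd(12,11) + gcd(10,23) + gcd(22,9) + gcd(13,24) + gcd(7,3) = 1+1+1+1+1 = 5.
Pick's theorem gives I = A − B/2 + 1 = 655/2 − 5/2 + 1 = 326.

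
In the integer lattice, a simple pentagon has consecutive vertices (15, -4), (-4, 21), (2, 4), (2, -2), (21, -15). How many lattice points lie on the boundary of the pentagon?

The number of boundary lattice points is Σ gcd(|Δx|,|Δy|) = gcd(19,25) + gcd(6,17) + gcd(0,6) + gcd(19,13) + gcd(6,11) = 1+1+6+1+1 = 10.

10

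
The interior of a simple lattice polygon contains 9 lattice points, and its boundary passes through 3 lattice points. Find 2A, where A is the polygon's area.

19

Pick's theorem states A = I + B/2 − 1, so A = 9 + 3/2 − 1 = 19/2.
Hence 2A = 19.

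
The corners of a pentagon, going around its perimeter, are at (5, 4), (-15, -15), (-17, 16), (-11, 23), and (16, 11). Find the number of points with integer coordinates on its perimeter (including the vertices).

7

Summing gcd(|Δx|,|Δy|) over the edges gives the boundary count: gcd(20,19) + gcd(2,31) + gcd(6,7) + gcd(27,12) + gcd(11,7) = 1+1+1+3+1 = 7.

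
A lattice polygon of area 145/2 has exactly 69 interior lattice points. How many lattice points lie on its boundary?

Pick's theorem gives A = I + B/2 − 1, so B = 2(A − I + 1) = 2(145/2 − 69 + 1) = 9.

9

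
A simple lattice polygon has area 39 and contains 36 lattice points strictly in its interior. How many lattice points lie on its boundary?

Pick's theorem gives A = I + B/2 − 1, so B = 2(A − I + 1) = 2(39 − 36 + 1) = 8.

8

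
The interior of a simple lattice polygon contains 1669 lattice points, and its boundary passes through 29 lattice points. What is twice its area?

By Pick's theorem, A = I + B/2 − 1 = 1669 + 29/2 − 1 = 3365/2.
Hence 2A = 3365.

3365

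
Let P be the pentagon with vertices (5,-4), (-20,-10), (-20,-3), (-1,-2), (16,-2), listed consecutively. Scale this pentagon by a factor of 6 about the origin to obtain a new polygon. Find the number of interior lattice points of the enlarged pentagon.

Using the shoelace formula, 2A = |(5·(-10) − (-20)·(-4)) + ((-20)·(-3) − (-20)·(-10)) + ((-20)·(-2) − (-1)·(-3)) + ((-1)·(-2) − 16·(-2)) + (16·(-4) − 5·(-2))| = 253, so the area is 126.5.
Summing gcd(|Δx|,|Δy|) over the edges gives the boundary count: gcd(25,6) + gcd(0,7) + gcd(19,1) + gcd(17,0) + gcd(11,2) = 1+7+1+17+1 = 27.
Scaling by 6 multiplies the area by 6² = 36 (so the new area is 4554) and multiplies the boundary lattice-point count by 6, giving 162.
By Pick's theorem, the interior count of the dilated polygon is 4554 − 162/2 + 1 = 4474.

4474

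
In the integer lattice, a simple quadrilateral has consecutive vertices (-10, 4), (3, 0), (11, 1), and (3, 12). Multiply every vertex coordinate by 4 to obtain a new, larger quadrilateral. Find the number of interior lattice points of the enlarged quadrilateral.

2009

The shoelace formula gives twice the area as |((-10)·0 − 3·4) + (3·1 − 11·0) + (11·12 − 3·1) + (3·4 − (-10)·12)| = 252, so the area is 126.
Along each edge there are gcd(|Δx|,|Δy|)+1 lattice points, so counting each shared vertex once the boundary has gcd(13,4) + gcd(8,1) + gcd(8,11) + gcd(13,8) = 1+1+1+1 = 4.
Scaling by 4 multiplies the area by 4² = 16 (so the new area is 2016) and multiplies the boundary lattice-point count by 4, giving 16.
By Pick's theorem, the interior count of the dilated polygon is 2016 − 16/2 + 1 = 2009.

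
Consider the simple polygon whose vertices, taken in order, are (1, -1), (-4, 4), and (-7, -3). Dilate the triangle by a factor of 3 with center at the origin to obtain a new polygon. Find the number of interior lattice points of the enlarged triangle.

The shoelace formula gives twice the area as |(1·4 − (-4)·(-1)) + ((-4)·(-3) − (-7)·4) + ((-7)·(-1) − 1·(-3))| = 50, so the area is 25.
Summing gcd(|Δx|,|Δy|) over the edges gives the boundary count: gcd(5,5) + gcd(3,7) + gcd(8,2) = 5+1+2 = 8.
Scaling by 3 multiplies the area by 3² = 9 (so the new area is 225) and multiplies the boundary lattice-point count by 3, giving 24.
By Pick's theorem, the interior count of the dilated polygon is 225 − 24/2 + 1 = 214.

214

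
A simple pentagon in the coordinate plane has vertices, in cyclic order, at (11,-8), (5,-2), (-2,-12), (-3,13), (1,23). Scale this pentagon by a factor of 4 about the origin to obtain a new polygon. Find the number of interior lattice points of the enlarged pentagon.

3587

By the shoelace formula, twice the signed area is |(11·(-2) − 5·(-8)) + (5·(-12) − (-2)·(-2)) + ((-2)·13 − (-3)·(-12)) + ((-3)·23 − 1·13) + (1·(-8) − 11·23)| = 451, so the area is 451/2.
The number of boundary lattice points is Σ gcd(|Δx|,|Δy|) = gcd(6,6) + gcd(7,10) + gcd(1,25) + gcd(4,10) + gcd(10,31) = 6+1+1+2+1 = 11.
Scaling by 4 multiplies the area by 4² = 16 (so the new area is 3608) and multiplies the boundary lattice-point count by 4, giving 44.
By Pick's theorem, the interior count of the dilated polygon is 3608 − 44/2 + 1 = 3587.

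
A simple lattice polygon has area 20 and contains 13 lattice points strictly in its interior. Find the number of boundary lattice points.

Pick's theorem gives A = I + B/2 − 1, so B = 2(A − I + 1) = 2(20 − 13 + 1) = 16.

16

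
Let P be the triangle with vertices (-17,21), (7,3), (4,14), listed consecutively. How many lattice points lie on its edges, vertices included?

14

The number of boundary lattice points is Σ gcd(|Δx|,|Δy|) = gcd(24,18) + gcd(3,11) + gcd(21,7) = 6+1+7 = 14.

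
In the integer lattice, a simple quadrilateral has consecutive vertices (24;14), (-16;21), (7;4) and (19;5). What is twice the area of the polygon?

By the shoelace formula, twice the signed area is |[24·21 − (-16)·14] + [(-16)·4 − 7·21] + [7·5 − 19·4] + [19·14 − 24·5]| = 622, so the area is 311.

622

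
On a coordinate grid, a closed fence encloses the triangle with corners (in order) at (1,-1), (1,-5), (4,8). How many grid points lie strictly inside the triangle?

3

By the shoelace formula, twice the signed area is |[1·(-5) − 1·(-1)] + [1·8 − 4·(-5)] + [4·(-1) − 1·8]| = 12, so the area is 6.
Along each edge there are gcd(|Δx|,|Δy|)+1 lattice points, so counting each shared vertex once the boundary has gcd(0,4) + gcd(3,13) + gcd(3,9) = 4+1+3 = 8.
Pick's theorem gives I = A − B/2 + 1 = 6 − 8/2 + 1 = 3.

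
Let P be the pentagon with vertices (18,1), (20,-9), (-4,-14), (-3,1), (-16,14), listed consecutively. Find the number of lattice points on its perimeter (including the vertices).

Along each edge there are gcd(|Δx|,|Δy|)+1 lattice points, so counting each shared vertex once the boundary has gcd(2,10) + gcd(24,5) + gcd(1,15) + gcd(13,13) + gcd(34,13) = 2+1+1+13+1 = 18.

18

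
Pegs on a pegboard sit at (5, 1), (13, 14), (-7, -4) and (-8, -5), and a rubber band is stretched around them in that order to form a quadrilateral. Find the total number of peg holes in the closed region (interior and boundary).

By the shoelace formula, twice the signed area is |(5·14 − 13·1) + (13·(-4) − (-7)·14) + ((-7)·(-5) − (-8)·(-4)) + ((-8)·1 − 5·(-5))| = 123, so the area is 61.5.
Summing gcd(|Δx|,|Δy|) over the edges gives the boundary count: gcd(8,13) + gcd(20,18) + gcd(1,1) + gcd(13,6) = 1+2+1+1 = 5.
Pick's theorem gives I = A − B/2 + 1 = 61.5 − 5/2 + 1 = 60, so the closed region contains I + B = 60 + 5 = 65 lattice points.

65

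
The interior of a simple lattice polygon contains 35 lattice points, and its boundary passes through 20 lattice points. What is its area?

44

By Pick's theorem, A = I + B/2 − 1 = 35 + 20/2 − 1 = 44.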